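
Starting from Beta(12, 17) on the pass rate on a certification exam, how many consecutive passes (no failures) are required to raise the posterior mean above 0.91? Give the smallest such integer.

After k passes and 0 failures the posterior is Beta(12+k, 17), with mean (12+k)/(12+17+k).
Set (12+k)/(29+k) > 0.91 and solve: k > (0.91·29 − 12)/(1 − 0.91) = 159.889.
The smallest integer exceeding 159.889 is 160.

k = 160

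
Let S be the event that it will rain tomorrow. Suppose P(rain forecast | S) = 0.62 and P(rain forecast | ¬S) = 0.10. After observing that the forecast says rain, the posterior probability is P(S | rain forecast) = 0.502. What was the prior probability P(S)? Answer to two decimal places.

In odds form, posterior odds = prior odds × likelihood ratio, so prior odds = posterior odds ÷ LR.
Posterior odds = 0.502/(1−0.502) = 1.0080. LR = 0.62/0.10 = 6.2000.
Prior odds = 1.0080/6.2000 = 0.1626, so P(S) = 0.1626/(1+0.1626) ≈ 0.14.

P(S) = 0.14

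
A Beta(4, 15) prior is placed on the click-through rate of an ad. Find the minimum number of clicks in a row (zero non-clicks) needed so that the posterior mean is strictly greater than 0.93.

k = 196

After k clicks and 0 non-clicks the posterior is Beta(4+k, 15), with mean (4+k)/(4+15+k).
Set (4+k)/(19+k) > 0.93 and solve: k > (0.93·19 − 4)/(1 − 0.93) = 195.286.
The smallest integer exceeding 195.286 is 196.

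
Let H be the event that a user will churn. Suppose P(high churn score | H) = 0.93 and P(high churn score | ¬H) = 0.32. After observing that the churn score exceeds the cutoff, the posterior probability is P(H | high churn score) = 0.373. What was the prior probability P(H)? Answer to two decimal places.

P(H) = 0.17

In odds form, posterior odds = prior odds × likelihood ratio, so prior odds = posterior odds ÷ LR.
Posterior odds = 0.373/(1−0.373) = 0.5949. LR = 0.93/0.32 = 2.9062.
Prior odds = 0.5949/2.9062 = 0.2047, so P(H) = 0.2047/(1+0.2047) ≈ 0.17.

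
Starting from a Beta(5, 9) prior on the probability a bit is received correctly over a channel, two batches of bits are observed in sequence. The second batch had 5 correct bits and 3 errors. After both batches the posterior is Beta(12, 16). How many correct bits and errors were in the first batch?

Because Beta–binomial updating is additive in the counts, the combined data contributed (α_post−α_prior, β_post−β_prior) successes and failures.
Total across both batches: 12−5=7 correct bits, 16−9=7 errors.
Subtract the second batch: 7−5=2 correct bits and 7−3=4 errors.

2 correct bits and 4 errors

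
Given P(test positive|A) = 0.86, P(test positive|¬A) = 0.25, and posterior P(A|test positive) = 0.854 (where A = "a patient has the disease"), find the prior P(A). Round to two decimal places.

In odds form, posterior odds = prior odds × likelihood ratio, so prior odds = posterior odds ÷ LR.
Posterior odds = 0.854/(1−0.854) = 5.8493. LR = 0.86/0.25 = 3.4400.
Prior odds = 5.8493/3.4400 = 1.7004, so P(A) = 1.7004/(1+1.7004) ≈ 0.63.

P(A) = 0.63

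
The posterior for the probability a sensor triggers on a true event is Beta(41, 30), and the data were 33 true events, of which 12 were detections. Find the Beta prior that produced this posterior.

A Beta(α, β) prior with s successes and f failures in binomial data gives a Beta(α+s, β+f) posterior.
So α = 41 − 12 = 29 and β = 30 − 21 = 9.

Beta(29, 9)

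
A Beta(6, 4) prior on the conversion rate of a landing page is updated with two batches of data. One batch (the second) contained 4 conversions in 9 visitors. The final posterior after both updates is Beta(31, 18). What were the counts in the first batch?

21 conversions and 9 bounces

Because Beta–binomial updating is additive in the counts, the combined data contributed (α_post−α_prior, β_post−β_prior) successes and failures.
Total across both batches: 31−6=25 conversions, 18−4=14 bounces.
Subtract the second batch: 25−4=21 conversions and 14−5=9 bounces.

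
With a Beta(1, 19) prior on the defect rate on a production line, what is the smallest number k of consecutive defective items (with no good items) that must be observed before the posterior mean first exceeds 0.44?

After k defective items and 0 good items the posterior is Beta(1+k, 19), with mean (1+k)/(1+19+k).
Set (1+k)/(20+k) > 0.44 and solve: k > (0.44·20 − 1)/(1 − 0.44) = 13.929.
The smallest integer exceeding 13.929 is 14.

k = 14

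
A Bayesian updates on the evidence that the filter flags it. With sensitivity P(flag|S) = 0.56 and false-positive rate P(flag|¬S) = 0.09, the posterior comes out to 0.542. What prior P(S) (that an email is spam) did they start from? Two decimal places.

In odds form, posterior odds = prior odds × likelihood ratio, so prior odds = posterior odds ÷ LR.
Posterior odds = 0.542/(1−0.542) = 1.1834. LR = 0.56/0.09 = 6.2222.
Prior odds = 1.1834/6.2222 = 0.1902, so P(S) = 0.1902/(1+0.1902) ≈ 0.16.

P(S) = 0.16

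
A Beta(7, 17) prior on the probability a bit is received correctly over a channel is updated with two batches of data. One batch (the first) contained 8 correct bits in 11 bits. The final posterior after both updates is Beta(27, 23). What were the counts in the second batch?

12 correct bits and 3 errors

Sequential conjugate updates are equivalent to a single update on the pooled data, so total successes = posterior α − prior α and total failures = posterior β − prior β.
Total across both batches: 27−7=20 correct bits, 23−17=6 errors.
Subtract the first batch: 20−8=12 correct bits and 6−3=3 errors.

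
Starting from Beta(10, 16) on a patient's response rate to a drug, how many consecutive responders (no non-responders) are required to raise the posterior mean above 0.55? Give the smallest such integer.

After k responders and 0 non-responders the posterior is Beta(10+k, 16), with mean (10+k)/(10+16+k).
Set (10+k)/(26+k) > 0.55 and solve: k > (0.55·26 − 10)/(1 − 0.55) = 9.556.
The smallest integer exceeding 9.556 is 10, and checking k=10: (20)/(36) = 0.5556 > 0.55.

k = 10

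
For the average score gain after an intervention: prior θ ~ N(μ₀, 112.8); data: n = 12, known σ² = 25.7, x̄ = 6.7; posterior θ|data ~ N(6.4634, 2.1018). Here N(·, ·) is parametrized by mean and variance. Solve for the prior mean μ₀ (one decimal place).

The posterior mean is a precision-weighted average: μ_n = (τ₀μ₀ + τ_data·x̄)/(τ₀+τ_data), with τ₀=1/σ₀² and τ_data=n/σ².
Here τ₀ = 1/112.8 = 0.008865 and τ_data = 12/25.7 = 0.466926, so τ_n = 0.475791.
Rearranging for μ₀: μ₀ = (μ_n·τ_n − τ_data·x̄)/τ₀ = (6.4634·0.475791 − 0.466926·6.7) / 0.008865 = -0.053177/0.008865 ≈ -6.0.

μ₀ = -6.0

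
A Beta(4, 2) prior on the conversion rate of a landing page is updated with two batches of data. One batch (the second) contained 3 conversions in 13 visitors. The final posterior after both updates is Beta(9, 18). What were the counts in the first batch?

Because Beta–binomial updating is additive in the counts, the combined data contributed (α_post−α_prior, β_post−β_prior) successes and failures.
Total across both batches: 9−4=5 conversions, 18−2=16 bounces.
Subtract the second batch: 5−3=2 conversions and 16−10=6 bounces.

2 conversions and 6 bounces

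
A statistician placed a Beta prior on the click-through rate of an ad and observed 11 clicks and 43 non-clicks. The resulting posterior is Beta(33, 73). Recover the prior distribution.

Beta(22, 30)

Under Beta–binomial conjugacy the posterior parameters are (a+s, b+f).
Subtract the data counts: 33−11=22, 73−43=30.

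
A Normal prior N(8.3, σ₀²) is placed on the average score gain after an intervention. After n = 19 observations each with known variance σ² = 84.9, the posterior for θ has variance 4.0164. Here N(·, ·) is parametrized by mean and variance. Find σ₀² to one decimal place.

σ₀² = 39.7

For the Normal–Normal model with known σ², precisions add: τ_n = τ₀ + n/σ².
So 1/σ₀² = 1/4.0164 − 19/84.9 = 0.248979 − 0.223793 = 0.025186.
Hence σ₀² = 1/0.025186 ≈ 39.7.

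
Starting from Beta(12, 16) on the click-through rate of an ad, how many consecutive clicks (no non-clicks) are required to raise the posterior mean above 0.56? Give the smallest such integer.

k = 9

After k clicks and 0 non-clicks the posterior is Beta(12+k, 16), with mean (12+k)/(12+16+k).
Set (12+k)/(28+k) > 0.56 and solve: k > (0.56·28 − 12)/(1 − 0.56) = 8.364.
The smallest integer exceeding 8.364 is 9.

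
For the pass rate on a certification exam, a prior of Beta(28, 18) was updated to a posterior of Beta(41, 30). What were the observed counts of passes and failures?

Under Beta–binomial conjugacy the posterior parameters are (a+s, b+f).
Match parameters: s=41−28=13, f=30−18=12.

13 passes and 12 failures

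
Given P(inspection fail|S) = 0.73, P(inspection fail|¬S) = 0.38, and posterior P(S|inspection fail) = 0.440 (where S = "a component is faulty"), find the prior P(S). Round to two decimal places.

P(S) = 0.29

In odds form, posterior odds = prior odds × likelihood ratio, so prior odds = posterior odds ÷ LR.
Posterior odds = 0.440/(1−0.440) = 0.7857. LR = 0.73/0.38 = 1.9211.
Prior odds = 0.7857/1.9211 = 0.4090, so P(S) = 0.4090/(1+0.4090) ≈ 0.29.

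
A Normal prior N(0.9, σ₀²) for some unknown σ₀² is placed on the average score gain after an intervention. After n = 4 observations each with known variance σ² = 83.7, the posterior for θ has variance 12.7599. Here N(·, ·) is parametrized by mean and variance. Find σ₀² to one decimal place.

σ₀² = 32.7

Posterior precision equals prior precision plus data precision: 1/σ_n² = 1/σ₀² + n/σ².
So 1/σ₀² = 1/12.7599 − 4/83.7 = 0.078371 − 0.047790 = 0.030581.
Hence σ₀² = 1/0.030581 ≈ 32.7.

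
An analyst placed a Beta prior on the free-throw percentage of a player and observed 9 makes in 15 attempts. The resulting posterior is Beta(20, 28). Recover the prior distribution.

A Beta(a, b) prior with s successes and f failures in binomial data gives a Beta(a+s, b+f) posterior.
Subtract the data counts: 20−9=11, 28−6=22.

Beta(11, 22)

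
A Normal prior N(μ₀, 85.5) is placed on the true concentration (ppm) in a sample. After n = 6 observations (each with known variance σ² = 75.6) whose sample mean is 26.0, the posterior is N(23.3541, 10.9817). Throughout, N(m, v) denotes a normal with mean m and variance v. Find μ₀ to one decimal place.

The posterior mean is a precision-weighted average: μ_n = (τ₀μ₀ + τ_data·x̄)/(τ₀+τ_data), with τ₀=1/σ₀² and τ_data=n/σ².
Here τ₀ = 1/85.5 = 0.011696 and τ_data = 6/75.6 = 0.079365, so τ_n = 0.091061.
Rearranging for μ₀: μ₀ = (μ_n·τ_n − τ_data·x̄)/τ₀ = (23.3541·0.091061 − 0.079365·26.0) / 0.011696 = 0.063158/0.011696 ≈ 5.4.

μ₀ = 5.4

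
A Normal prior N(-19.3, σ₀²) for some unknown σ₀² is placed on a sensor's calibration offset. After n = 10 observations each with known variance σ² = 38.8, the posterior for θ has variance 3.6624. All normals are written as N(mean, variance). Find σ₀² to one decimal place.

σ₀² = 65.3

Posterior precision equals prior precision plus data precision: 1/σ_n² = 1/σ₀² + n/σ².
So 1/σ₀² = 1/3.6624 − 10/38.8 = 0.273045 − 0.257732 = 0.015313.
Hence σ₀² = 1/0.015313 ≈ 65.3.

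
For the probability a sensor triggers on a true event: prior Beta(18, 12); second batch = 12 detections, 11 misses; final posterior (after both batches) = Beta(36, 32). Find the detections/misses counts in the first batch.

6 detections and 9 misses

Because Beta–binomial updating is additive in the counts, the combined data contributed (α_post−α_prior, β_post−β_prior) successes and failures.
Total across both batches: 36−18=18 detections, 32−12=20 misses.
Subtract the second batch: 18−12=6 detections and 20−11=9 misses.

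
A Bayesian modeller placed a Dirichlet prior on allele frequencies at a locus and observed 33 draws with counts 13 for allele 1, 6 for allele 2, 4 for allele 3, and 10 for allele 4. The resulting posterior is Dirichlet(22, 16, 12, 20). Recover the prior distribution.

For a Dirichlet(α) prior with multinomial counts c, the posterior is Dirichlet(α + c) componentwise.
Subtract each count from the matching posterior parameter: 22−13=9, 16−6=10, 12−4=8, 20−10=10.

Dirichlet(9, 10, 8, 10)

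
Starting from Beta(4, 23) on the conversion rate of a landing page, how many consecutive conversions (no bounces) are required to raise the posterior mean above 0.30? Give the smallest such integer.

k = 6

After k conversions and 0 bounces the posterior is Beta(4+k, 23), with mean (4+k)/(4+23+k).
Set (4+k)/(27+k) > 0.30 and solve: k > (0.30·27 − 4)/(1 − 0.30) = 5.857.
The smallest integer exceeding 5.857 is 6, and checking k=6: (10)/(33) = 0.3030 > 0.30.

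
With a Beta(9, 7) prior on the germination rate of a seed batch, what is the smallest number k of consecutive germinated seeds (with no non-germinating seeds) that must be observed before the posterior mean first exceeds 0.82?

After k germinated seeds and 0 non-germinating seeds the posterior is Beta(9+k, 7), with mean (9+k)/(9+7+k).
Set (9+k)/(16+k) > 0.82 and solve: k > (0.82·16 − 9)/(1 − 0.82) = 22.889.
The smallest integer exceeding 22.889 is 23, and checking k=23: (32)/(39) = 0.8205 > 0.82.

k = 23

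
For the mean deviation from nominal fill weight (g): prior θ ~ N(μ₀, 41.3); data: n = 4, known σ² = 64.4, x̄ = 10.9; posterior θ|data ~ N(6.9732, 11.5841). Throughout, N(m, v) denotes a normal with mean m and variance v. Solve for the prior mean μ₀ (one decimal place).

μ₀ = -3.1

The posterior mean is a precision-weighted average: μ_n = (τ₀μ₀ + τ_data·x̄)/(τ₀+τ_data), with τ₀=1/σ₀² and τ_data=n/σ².
Here τ₀ = 1/41.3 = 0.024213 and τ_data = 4/64.4 = 0.062112, so τ_n = 0.086325.
Rearranging for μ₀: μ₀ = (μ_n·τ_n − τ_data·x̄)/τ₀ = (6.9732·0.086325 − 0.062112·10.9) / 0.024213 = -0.075059/0.024213 ≈ -3.1.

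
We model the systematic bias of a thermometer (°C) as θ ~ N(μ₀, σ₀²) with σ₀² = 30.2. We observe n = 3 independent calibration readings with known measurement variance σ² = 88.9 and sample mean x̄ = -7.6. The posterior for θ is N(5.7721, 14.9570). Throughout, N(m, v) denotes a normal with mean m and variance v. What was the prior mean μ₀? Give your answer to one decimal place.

μ₀ = 19.4

With known observation variance, the Normal–Normal posterior has precision τ_n = τ₀ + n/σ² and mean μ_n = (τ₀μ₀ + (n/σ²)x̄)/τ_n.
Here τ₀ = 1/30.2 = 0.033113 and τ_data = 3/88.9 = 0.033746, so τ_n = 0.066859.
Rearranging for μ₀: μ₀ = (μ_n·τ_n − τ_data·x̄)/τ₀ = (5.7721·0.066859 − 0.033746·-7.6) / 0.033113 = 0.642386/0.033113 ≈ 19.4.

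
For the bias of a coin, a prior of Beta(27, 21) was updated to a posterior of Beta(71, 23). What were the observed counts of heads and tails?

44 heads and 2 tails

Under Beta–binomial conjugacy the posterior parameters are (a+s, b+f).
So s = 71 − 27 = 44 and f = 23 − 21 = 2.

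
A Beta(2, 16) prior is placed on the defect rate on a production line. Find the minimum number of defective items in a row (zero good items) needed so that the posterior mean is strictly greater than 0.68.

After k defective items and 0 good items the posterior is Beta(2+k, 16), with mean (2+k)/(2+16+k).
Set (2+k)/(18+k) > 0.68 and solve: k > (0.68·18 − 2)/(1 − 0.68) = 32.000.
The smallest integer exceeding 32.000 is 33, and checking k=33: (35)/(51) = 0.6863 > 0.68.

k = 33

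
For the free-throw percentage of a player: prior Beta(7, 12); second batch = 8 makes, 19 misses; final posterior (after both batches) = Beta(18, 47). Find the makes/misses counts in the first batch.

3 makes and 16 misses

Sequential conjugate updates are equivalent to a single update on the pooled data, so total successes = posterior α − prior α and total failures = posterior β − prior β.
Total across both batches: 18−7=11 makes, 47−12=35 misses.
Subtract the second batch: 11−8=3 makes and 35−19=16 misses.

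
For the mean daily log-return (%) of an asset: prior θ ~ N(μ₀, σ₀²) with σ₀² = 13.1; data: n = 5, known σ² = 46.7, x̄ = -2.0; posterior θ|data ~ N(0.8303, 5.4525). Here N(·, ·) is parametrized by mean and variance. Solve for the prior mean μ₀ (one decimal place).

With known observation variance, the Normal–Normal posterior has precision τ_n = τ₀ + n/σ² and mean μ_n = (τ₀μ₀ + (n/σ²)x̄)/τ_n.
Here τ₀ = 1/13.1 = 0.076336 and τ_data = 5/46.7 = 0.107066, so τ_n = 0.183402.
Rearranging for μ₀: μ₀ = (μ_n·τ_n − τ_data·x̄)/τ₀ = (0.8303·0.183402 − 0.107066·-2.0) / 0.076336 = 0.366411/0.076336 ≈ 4.8.

μ₀ = 4.8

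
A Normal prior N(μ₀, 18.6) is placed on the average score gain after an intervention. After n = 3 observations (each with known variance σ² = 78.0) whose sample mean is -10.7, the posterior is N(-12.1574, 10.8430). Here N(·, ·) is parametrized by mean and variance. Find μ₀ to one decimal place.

μ₀ = -13.2

With known observation variance, the Normal–Normal posterior has precision τ_n = τ₀ + n/σ² and mean μ_n = (τ₀μ₀ + (n/σ²)x̄)/τ_n.
Here τ₀ = 1/18.6 = 0.053763 and τ_data = 3/78.0 = 0.038462, so τ_n = 0.092225.
Rearranging for μ₀: μ₀ = (μ_n·τ_n − τ_data·x̄)/τ₀ = (-12.1574·0.092225 − 0.038462·-10.7) / 0.053763 = -0.709673/0.053763 ≈ -13.2.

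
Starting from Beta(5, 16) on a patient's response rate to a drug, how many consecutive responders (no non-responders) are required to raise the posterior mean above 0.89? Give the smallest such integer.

k = 125

After k responders and 0 non-responders the posterior is Beta(5+k, 16), with mean (5+k)/(5+16+k).
Set (5+k)/(21+k) > 0.89 and solve: k > (0.89·21 − 5)/(1 − 0.89) = 124.455.
The smallest integer exceeding 124.455 is 125.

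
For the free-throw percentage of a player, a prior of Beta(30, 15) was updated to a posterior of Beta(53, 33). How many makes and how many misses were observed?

23 makes and 18 misses

Under Beta–binomial conjugacy the posterior parameters are (a+s, b+f).
Match parameters: s=53−30=23, f=33−15=18.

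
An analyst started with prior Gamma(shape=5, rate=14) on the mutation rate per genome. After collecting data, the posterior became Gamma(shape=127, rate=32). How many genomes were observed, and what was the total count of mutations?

Gamma–Poisson conjugacy: posterior shape = α + Σxᵢ, posterior rate = β + n.
Matching: Σxᵢ = 127 − 5 = 122 and n = 32 − 14 = 18.

n = 18 genomes with total 122 mutations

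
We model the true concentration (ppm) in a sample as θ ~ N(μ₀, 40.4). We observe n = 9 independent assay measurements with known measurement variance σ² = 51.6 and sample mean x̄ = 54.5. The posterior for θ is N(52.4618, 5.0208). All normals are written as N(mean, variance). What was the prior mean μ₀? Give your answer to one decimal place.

The posterior mean is a precision-weighted average: μ_n = (τ₀μ₀ + τ_data·x̄)/(τ₀+τ_data), with τ₀=1/σ₀² and τ_data=n/σ².
Here τ₀ = 1/40.4 = 0.024752 and τ_data = 9/51.6 = 0.174419, so τ_n = 0.199171.
Rearranging for μ₀: μ₀ = (μ_n·τ_n − τ_data·x̄)/τ₀ = (52.4618·0.199171 − 0.174419·54.5) / 0.024752 = 0.943034/0.024752 ≈ 38.1.

μ₀ = 38.1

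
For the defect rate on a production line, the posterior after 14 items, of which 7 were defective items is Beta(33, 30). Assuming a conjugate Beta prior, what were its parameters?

A Beta(α, β) prior with s successes and f failures in binomial data gives a Beta(α+s, β+f) posterior.
So α = 33 − 7 = 26 and β = 30 − 7 = 23.

Beta(26, 23)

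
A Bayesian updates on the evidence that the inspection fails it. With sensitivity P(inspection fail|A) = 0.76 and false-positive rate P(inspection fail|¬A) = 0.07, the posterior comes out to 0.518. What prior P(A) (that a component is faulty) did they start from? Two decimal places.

P(A) = 0.09

In odds form, posterior odds = prior odds × likelihood ratio, so prior odds = posterior odds ÷ LR.
Posterior odds = 0.518/(1−0.518) = 1.0747. LR = 0.76/0.07 = 10.8571.
Prior odds = 1.0747/10.8571 = 0.0990, so P(A) = 0.0990/(1+0.0990) ≈ 0.09.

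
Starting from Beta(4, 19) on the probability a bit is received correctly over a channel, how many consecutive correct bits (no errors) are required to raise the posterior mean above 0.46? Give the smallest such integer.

After k correct bits and 0 errors the posterior is Beta(4+k, 19), with mean (4+k)/(4+19+k).
Set (4+k)/(23+k) > 0.46 and solve: k > (0.46·23 − 4)/(1 − 0.46) = 12.185.
The smallest integer exceeding 12.185 is 13.

k = 13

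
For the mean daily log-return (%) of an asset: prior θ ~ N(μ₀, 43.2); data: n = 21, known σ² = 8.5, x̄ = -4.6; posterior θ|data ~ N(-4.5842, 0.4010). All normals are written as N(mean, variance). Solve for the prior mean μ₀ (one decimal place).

With known observation variance, the Normal–Normal posterior has precision τ_n = τ₀ + n/σ² and mean μ_n = (τ₀μ₀ + (n/σ²)x̄)/τ_n.
Here τ₀ = 1/43.2 = 0.023148 and τ_data = 21/8.5 = 2.470588, so τ_n = 2.493736.
Rearranging for μ₀: μ₀ = (μ_n·τ_n − τ_data·x̄)/τ₀ = (-4.5842·2.493736 − 2.470588·-4.6) / 0.023148 = -0.067080/0.023148 ≈ -2.9.

μ₀ = -2.9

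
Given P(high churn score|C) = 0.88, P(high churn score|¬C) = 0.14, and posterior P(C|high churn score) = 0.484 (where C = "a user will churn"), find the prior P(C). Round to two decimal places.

In odds form, posterior odds = prior odds × likelihood ratio, so prior odds = posterior odds ÷ LR.
Posterior odds = 0.484/(1−0.484) = 0.9380. LR = 0.88/0.14 = 6.2857.
Prior odds = 0.9380/6.2857 = 0.1492, so P(C) = 0.1492/(1+0.1492) ≈ 0.13.

P(C) = 0.13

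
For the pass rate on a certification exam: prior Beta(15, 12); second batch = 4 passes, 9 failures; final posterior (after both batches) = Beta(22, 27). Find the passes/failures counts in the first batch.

3 passes and 6 failures

Sequential conjugate updates are equivalent to a single update on the pooled data, so total successes = posterior α − prior α and total failures = posterior β − prior β.
Total across both batches: 22−15=7 passes, 27−12=15 failures.
Subtract the second batch: 7−4=3 passes and 15−9=6 failures.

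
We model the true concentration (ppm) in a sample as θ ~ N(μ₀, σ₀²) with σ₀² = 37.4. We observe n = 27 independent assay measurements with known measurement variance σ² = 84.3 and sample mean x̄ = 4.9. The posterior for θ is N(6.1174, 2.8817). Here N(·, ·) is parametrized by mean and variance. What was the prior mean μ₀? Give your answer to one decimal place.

μ₀ = 20.7

The posterior mean is a precision-weighted average: μ_n = (τ₀μ₀ + τ_data·x̄)/(τ₀+τ_data), with τ₀=1/σ₀² and τ_data=n/σ².
Here τ₀ = 1/37.4 = 0.026738 and τ_data = 27/84.3 = 0.320285, so τ_n = 0.347023.
Rearranging for μ₀: μ₀ = (μ_n·τ_n − τ_data·x̄)/τ₀ = (6.1174·0.347023 − 0.320285·4.9) / 0.026738 = 0.553482/0.026738 ≈ 20.7.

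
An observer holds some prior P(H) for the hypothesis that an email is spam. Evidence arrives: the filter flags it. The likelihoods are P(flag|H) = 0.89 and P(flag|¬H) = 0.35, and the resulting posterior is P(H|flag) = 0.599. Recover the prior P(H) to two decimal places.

In odds form, posterior odds = prior odds × likelihood ratio, so prior odds = posterior odds ÷ LR.
Posterior odds = 0.599/(1−0.599) = 1.4938. LR = 0.89/0.35 = 2.5429.
Prior odds = 1.4938/2.5429 = 0.5874, so P(H) = 0.5874/(1+0.5874) ≈ 0.37.

P(H) = 0.37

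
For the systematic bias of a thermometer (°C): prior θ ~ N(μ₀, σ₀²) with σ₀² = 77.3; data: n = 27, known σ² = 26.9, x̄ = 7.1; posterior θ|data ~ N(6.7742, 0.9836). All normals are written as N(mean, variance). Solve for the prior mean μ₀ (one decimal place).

With known observation variance, the Normal–Normal posterior has precision τ_n = τ₀ + n/σ² and mean μ_n = (τ₀μ₀ + (n/σ²)x̄)/τ_n.
Here τ₀ = 1/77.3 = 0.012937 and τ_data = 27/26.9 = 1.003717, so τ_n = 1.016654.
Rearranging for μ₀: μ₀ = (μ_n·τ_n − τ_data·x̄)/τ₀ = (6.7742·1.016654 − 1.003717·7.1) / 0.012937 = -0.239373/0.012937 ≈ -18.5.

μ₀ = -18.5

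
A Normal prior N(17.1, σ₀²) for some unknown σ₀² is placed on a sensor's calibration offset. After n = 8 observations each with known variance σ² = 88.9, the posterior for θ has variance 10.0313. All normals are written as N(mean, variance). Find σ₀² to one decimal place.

σ₀² = 103.1

Posterior precision equals prior precision plus data precision: 1/σ_n² = 1/σ₀² + n/σ².
So 1/σ₀² = 1/10.0313 − 8/88.9 = 0.099688 − 0.089989 = 0.009699.
Hence σ₀² = 1/0.009699 ≈ 103.1.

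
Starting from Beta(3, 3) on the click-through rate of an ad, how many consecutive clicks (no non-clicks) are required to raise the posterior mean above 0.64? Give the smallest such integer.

After k clicks and 0 non-clicks the posterior is Beta(3+k, 3), with mean (3+k)/(3+3+k).
Set (3+k)/(6+k) > 0.64 and solve: k > (0.64·6 − 3)/(1 − 0.64) = 2.333.
The smallest integer exceeding 2.333 is 3, and checking k=3: (6)/(9) = 0.6667 > 0.64.

k = 3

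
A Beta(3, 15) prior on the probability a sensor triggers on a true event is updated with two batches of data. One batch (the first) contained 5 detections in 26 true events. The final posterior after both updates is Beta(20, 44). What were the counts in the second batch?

12 detections and 8 misses

Because Beta–binomial updating is additive in the counts, the combined data contributed (α_post−α_prior, β_post−β_prior) successes and failures.
Total across both batches: 20−3=17 detections, 44−15=29 misses.
Subtract the first batch: 17−5=12 detections and 29−21=8 misses.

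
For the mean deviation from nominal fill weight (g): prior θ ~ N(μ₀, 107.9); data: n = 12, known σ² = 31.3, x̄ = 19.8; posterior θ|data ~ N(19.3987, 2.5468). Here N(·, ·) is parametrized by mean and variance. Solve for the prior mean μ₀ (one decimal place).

μ₀ = 2.8

The posterior mean is a precision-weighted average: μ_n = (τ₀μ₀ + τ_data·x̄)/(τ₀+τ_data), with τ₀=1/σ₀² and τ_data=n/σ².
Here τ₀ = 1/107.9 = 0.009268 and τ_data = 12/31.3 = 0.383387, so τ_n = 0.392655.
Rearranging for μ₀: μ₀ = (μ_n·τ_n − τ_data·x̄)/τ₀ = (19.3987·0.392655 − 0.383387·19.8) / 0.009268 = 0.025934/0.009268 ≈ 2.8.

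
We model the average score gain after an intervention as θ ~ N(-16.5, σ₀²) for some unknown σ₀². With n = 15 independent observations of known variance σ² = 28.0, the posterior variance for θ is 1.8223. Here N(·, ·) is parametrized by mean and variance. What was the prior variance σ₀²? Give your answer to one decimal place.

Posterior precision equals prior precision plus data precision: 1/σ_n² = 1/σ₀² + n/σ².
So 1/σ₀² = 1/1.8223 − 15/28.0 = 0.548757 − 0.535714 = 0.013043.
Hence σ₀² = 1/0.013043 ≈ 76.7.

σ₀² = 76.7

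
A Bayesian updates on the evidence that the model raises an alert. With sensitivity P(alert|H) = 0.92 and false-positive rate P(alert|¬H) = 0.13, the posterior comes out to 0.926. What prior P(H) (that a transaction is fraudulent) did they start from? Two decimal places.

P(H) = 0.64

In odds form, posterior odds = prior odds × likelihood ratio, so prior odds = posterior odds ÷ LR.
Posterior odds = 0.926/(1−0.926) = 12.5135. LR = 0.92/0.13 = 7.0769.
Prior odds = 12.5135/7.0769 = 1.7682, so P(H) = 1.7682/(1+1.7682) ≈ 0.64.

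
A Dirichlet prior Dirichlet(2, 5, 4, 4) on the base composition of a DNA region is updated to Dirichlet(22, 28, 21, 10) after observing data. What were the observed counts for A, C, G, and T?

counts (20, 23, 17, 6)

For a Dirichlet(α) prior with multinomial counts c, the posterior is Dirichlet(α + c) componentwise.
Counts are posterior − prior componentwise: 22−2=20, 28−5=23, 21−4=17, 10−4=6.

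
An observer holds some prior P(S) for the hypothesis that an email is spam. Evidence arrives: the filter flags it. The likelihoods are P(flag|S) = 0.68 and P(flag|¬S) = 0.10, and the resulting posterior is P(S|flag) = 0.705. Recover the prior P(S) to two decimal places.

Bayes' rule in odds form gives O(S|E) = O(S)·[P(E|S)/P(E|¬S)], hence O(S) = O(S|E)/LR.
Posterior odds = 0.705/(1−0.705) = 2.3898. LR = 0.68/0.10 = 6.8000.
Prior odds = 2.3898/6.8000 = 0.3514, so P(S) = 0.3514/(1+0.3514) ≈ 0.26.

P(S) = 0.26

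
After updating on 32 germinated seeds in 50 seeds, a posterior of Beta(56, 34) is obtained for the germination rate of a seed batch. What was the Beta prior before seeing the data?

Beta is conjugate to the binomial likelihood: posterior = Beta(a+s, b+f).
So a = 56 − 32 = 24 and b = 34 − 18 = 16.

Beta(24, 16)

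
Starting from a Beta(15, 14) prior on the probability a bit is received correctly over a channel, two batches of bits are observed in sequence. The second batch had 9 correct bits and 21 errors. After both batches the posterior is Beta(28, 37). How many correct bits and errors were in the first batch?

Because Beta–binomial updating is additive in the counts, the combined data contributed (α_post−α_prior, β_post−β_prior) successes and failures.
Total across both batches: 28−15=13 correct bits, 37−14=23 errors.
Subtract the second batch: 13−9=4 correct bits and 23−21=2 errors.

4 correct bits and 2 errors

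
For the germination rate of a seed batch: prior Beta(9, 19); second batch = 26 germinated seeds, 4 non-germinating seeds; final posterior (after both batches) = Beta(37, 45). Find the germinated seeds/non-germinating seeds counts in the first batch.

Sequential conjugate updates are equivalent to a single update on the pooled data, so total successes = posterior α − prior α and total failures = posterior β − prior β.
Total across both batches: 37−9=28 germinated seeds, 45−19=26 non-germinating seeds.
Subtract the second batch: 28−26=2 germinated seeds and 26−4=22 non-germinating seeds.

2 germinated seeds and 22 non-germinating seeds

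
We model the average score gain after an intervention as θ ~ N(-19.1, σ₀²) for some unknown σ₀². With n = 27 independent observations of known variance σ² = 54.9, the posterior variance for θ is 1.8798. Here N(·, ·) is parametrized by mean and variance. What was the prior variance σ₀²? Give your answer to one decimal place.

Posterior precision equals prior precision plus data precision: 1/σ_n² = 1/σ₀² + n/σ².
So 1/σ₀² = 1/1.8798 − 27/54.9 = 0.531971 − 0.491803 = 0.040168.
Hence σ₀² = 1/0.040168 ≈ 24.9.

σ₀² = 24.9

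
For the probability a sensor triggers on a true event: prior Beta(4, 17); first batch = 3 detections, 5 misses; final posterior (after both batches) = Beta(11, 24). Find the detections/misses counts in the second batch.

4 detections and 2 misses

Sequential conjugate updates are equivalent to a single update on the pooled data, so total successes = posterior α − prior α and total failures = posterior β − prior β.
Total across both batches: 11−4=7 detections, 24−17=7 misses.
Subtract the first batch: 7−3=4 detections and 7−5=2 misses.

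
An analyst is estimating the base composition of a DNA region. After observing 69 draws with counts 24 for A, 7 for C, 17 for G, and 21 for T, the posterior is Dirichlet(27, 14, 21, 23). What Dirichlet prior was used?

For a Dirichlet(α) prior with multinomial counts c, the posterior is Dirichlet(α + c) componentwise.
Subtract each count from the matching posterior parameter: 27−24=3, 14−7=7, 21−17=4, 23−21=2.

Dirichlet(3, 7, 4, 2)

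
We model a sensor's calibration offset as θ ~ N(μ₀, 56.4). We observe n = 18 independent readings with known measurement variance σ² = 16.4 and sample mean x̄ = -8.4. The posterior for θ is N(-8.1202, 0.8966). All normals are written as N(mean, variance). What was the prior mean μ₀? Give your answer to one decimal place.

The posterior mean is a precision-weighted average: μ_n = (τ₀μ₀ + τ_data·x̄)/(τ₀+τ_data), with τ₀=1/σ₀² and τ_data=n/σ².
Here τ₀ = 1/56.4 = 0.017730 and τ_data = 18/16.4 = 1.097561, so τ_n = 1.115291.
Rearranging for μ₀: μ₀ = (μ_n·τ_n − τ_data·x̄)/τ₀ = (-8.1202·1.115291 − 1.097561·-8.4) / 0.017730 = 0.163126/0.017730 ≈ 9.2.

μ₀ = 9.2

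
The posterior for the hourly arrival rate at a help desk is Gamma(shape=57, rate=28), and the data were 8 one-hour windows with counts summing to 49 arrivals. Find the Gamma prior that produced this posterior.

Gamma–Poisson conjugacy: posterior shape = α + Σxᵢ, posterior rate = β + n.
So α = 57 − 49 = 8 and β = 28 − 8 = 20.

Gamma(shape=8, rate=20)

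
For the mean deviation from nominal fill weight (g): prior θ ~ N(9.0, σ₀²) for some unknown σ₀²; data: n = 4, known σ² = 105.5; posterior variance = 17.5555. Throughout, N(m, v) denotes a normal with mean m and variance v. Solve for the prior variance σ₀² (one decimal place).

σ₀² = 52.5

For the Normal–Normal model with known σ², precisions add: τ_n = τ₀ + n/σ².
So 1/σ₀² = 1/17.5555 − 4/105.5 = 0.056962 − 0.037915 = 0.019047.
Hence σ₀² = 1/0.019047 ≈ 52.5.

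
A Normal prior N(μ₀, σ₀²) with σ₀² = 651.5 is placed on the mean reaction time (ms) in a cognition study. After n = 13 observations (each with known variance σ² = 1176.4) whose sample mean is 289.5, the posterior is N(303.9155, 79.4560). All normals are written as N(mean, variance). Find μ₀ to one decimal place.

μ₀ = 407.7

The posterior mean is a precision-weighted average: μ_n = (τ₀μ₀ + τ_data·x̄)/(τ₀+τ_data), with τ₀=1/σ₀² and τ_data=n/σ².
Here τ₀ = 1/651.5 = 0.001535 and τ_data = 13/1176.4 = 0.011051, so τ_n = 0.012586.
Rearranging for μ₀: μ₀ = (μ_n·τ_n − τ_data·x̄)/τ₀ = (303.9155·0.012586 − 0.011051·289.5) / 0.001535 = 0.625816/0.001535 ≈ 407.7.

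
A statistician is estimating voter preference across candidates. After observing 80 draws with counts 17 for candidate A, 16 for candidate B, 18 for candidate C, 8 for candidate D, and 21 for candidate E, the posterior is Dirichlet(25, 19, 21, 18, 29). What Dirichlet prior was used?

Dirichlet(8, 3, 3, 10, 8)

For a Dirichlet(α) prior with multinomial counts c, the posterior is Dirichlet(α + c) componentwise.
Subtract each count from the matching posterior parameter: 25−17=8, 19−16=3, 21−18=3, 18−8=10, 29−21=8.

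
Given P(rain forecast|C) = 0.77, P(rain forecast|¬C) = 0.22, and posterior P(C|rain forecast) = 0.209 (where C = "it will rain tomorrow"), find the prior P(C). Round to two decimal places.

In odds form, posterior odds = prior odds × likelihood ratio, so prior odds = posterior odds ÷ LR.
Posterior odds = 0.209/(1−0.209) = 0.2642. LR = 0.77/0.22 = 3.5000.
Prior odds = 0.2642/3.5000 = 0.0755, so P(C) = 0.0755/(1+0.0755) ≈ 0.07.

P(C) = 0.07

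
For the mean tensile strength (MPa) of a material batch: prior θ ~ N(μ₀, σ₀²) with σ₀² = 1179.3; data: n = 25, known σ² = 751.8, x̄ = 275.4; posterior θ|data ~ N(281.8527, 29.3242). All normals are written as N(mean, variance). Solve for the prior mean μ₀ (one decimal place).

μ₀ = 534.9

The posterior mean is a precision-weighted average: μ_n = (τ₀μ₀ + τ_data·x̄)/(τ₀+τ_data), with τ₀=1/σ₀² and τ_data=n/σ².
Here τ₀ = 1/1179.3 = 0.000848 and τ_data = 25/751.8 = 0.033254, so τ_n = 0.034102.
Rearranging for μ₀: μ₀ = (μ_n·τ_n − τ_data·x̄)/τ₀ = (281.8527·0.034102 − 0.033254·275.4) / 0.000848 = 0.453589/0.000848 ≈ 534.9.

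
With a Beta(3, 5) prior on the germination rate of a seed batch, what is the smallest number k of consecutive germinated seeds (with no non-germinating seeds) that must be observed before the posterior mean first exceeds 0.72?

k = 10

After k germinated seeds and 0 non-germinating seeds the posterior is Beta(3+k, 5), with mean (3+k)/(3+5+k).
Set (3+k)/(8+k) > 0.72 and solve: k > (0.72·8 − 3)/(1 − 0.72) = 9.857.
The smallest integer exceeding 9.857 is 10, and checking k=10: (13)/(18) = 0.7222 > 0.72.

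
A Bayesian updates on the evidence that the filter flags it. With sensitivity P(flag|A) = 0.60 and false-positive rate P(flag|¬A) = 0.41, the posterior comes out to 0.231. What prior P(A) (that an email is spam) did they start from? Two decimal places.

In odds form, posterior odds = prior odds × likelihood ratio, so prior odds = posterior odds ÷ LR.
Posterior odds = 0.231/(1−0.231) = 0.3004. LR = 0.60/0.41 = 1.4634.
Prior odds = 0.3004/1.4634 = 0.2053, so P(A) = 0.2053/(1+0.2053) ≈ 0.17.

P(A) = 0.17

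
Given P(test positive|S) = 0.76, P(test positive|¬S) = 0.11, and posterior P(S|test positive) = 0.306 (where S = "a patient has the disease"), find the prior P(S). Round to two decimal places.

P(S) = 0.06

In odds form, posterior odds = prior odds × likelihood ratio, so prior odds = posterior odds ÷ LR.
Posterior odds = 0.306/(1−0.306) = 0.4409. LR = 0.76/0.11 = 6.9091.
Prior odds = 0.4409/6.9091 = 0.0638, so P(S) = 0.0638/(1+0.0638) ≈ 0.06.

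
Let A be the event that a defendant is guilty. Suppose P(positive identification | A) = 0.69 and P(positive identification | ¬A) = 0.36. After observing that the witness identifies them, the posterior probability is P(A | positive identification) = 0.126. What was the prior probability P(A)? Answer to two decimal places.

Bayes' rule in odds form gives O(A|E) = O(A)·[P(E|A)/P(E|¬A)], hence O(A) = O(A|E)/LR.
Posterior odds = 0.126/(1−0.126) = 0.1442. LR = 0.69/0.36 = 1.9167.
Prior odds = 0.1442/1.9167 = 0.0752, so P(A) = 0.0752/(1+0.0752) ≈ 0.07.

P(A) = 0.07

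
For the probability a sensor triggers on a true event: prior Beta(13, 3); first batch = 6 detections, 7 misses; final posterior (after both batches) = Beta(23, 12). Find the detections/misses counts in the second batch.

4 detections and 2 misses

Because Beta–binomial updating is additive in the counts, the combined data contributed (α_post−α_prior, β_post−β_prior) successes and failures.
Total across both batches: 23−13=10 detections, 12−3=9 misses.
Subtract the first batch: 10−6=4 detections and 9−7=2 misses.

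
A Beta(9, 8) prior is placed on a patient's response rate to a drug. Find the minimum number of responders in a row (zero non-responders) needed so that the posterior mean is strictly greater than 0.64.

k = 6

After k responders and 0 non-responders the posterior is Beta(9+k, 8), with mean (9+k)/(9+8+k).
Set (9+k)/(17+k) > 0.64 and solve: k > (0.64·17 − 9)/(1 − 0.64) = 5.222.
The smallest integer exceeding 5.222 is 6.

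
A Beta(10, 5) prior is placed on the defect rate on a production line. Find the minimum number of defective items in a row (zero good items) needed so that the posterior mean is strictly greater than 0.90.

k = 36

After k defective items and 0 good items the posterior is Beta(10+k, 5), with mean (10+k)/(10+5+k).
Set (10+k)/(15+k) > 0.90 and solve: k > (0.90·15 − 10)/(1 − 0.90) = 35.000.
The smallest integer exceeding 35.000 is 36.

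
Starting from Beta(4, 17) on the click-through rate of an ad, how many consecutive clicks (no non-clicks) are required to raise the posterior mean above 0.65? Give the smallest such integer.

After k clicks and 0 non-clicks the posterior is Beta(4+k, 17), with mean (4+k)/(4+17+k).
Set (4+k)/(21+k) > 0.65 and solve: k > (0.65·21 − 4)/(1 − 0.65) = 27.571.
The smallest integer exceeding 27.571 is 28.

k = 28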